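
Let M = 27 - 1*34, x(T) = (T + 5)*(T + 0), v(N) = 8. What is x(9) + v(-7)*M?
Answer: 70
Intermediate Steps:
x(T) = T*(5 + T) (x(T) = (5 + T)*T = T*(5 + T))
M = -7 (M = 27 - 34 = -7)
x(9) + v(-7)*M = 9*(5 + 9) + 8*(-7) = 9*14 - 56 = 126 - 56 = 70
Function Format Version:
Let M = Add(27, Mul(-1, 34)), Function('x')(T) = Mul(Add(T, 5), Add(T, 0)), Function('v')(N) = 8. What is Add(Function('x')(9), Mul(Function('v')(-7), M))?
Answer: 70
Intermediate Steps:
Function('x')(T) = Mul(T, Add(5, T)) (Function('x')(T) = Mul(Add(5, T), T) = Mul(T, Add(5, T)))
M = -7 (M = Add(27, -34) = -7)
Add(Function('x')(9), Mul(Function('v')(-7), M)) = Add(Mul(9, Add(5, 9)), Mul(8, -7)) = Add(Mul(9, 14), -56) = Add(126, -56) = 70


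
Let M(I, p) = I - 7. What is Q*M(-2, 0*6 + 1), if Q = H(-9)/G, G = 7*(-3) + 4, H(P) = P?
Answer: -81/17 ≈ -4.7647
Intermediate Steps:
G = -17 (G = -21 + 4 = -17)
M(I, p) = -7 + I
Q = 9/17 (Q = -9/(-17) = -9*(-1/17) = 9/17 ≈ 0.52941)
Q*M(-2, 0*6 + 1) = 9*(-7 - 2)/17 = (9/17)*(-9) = -81/17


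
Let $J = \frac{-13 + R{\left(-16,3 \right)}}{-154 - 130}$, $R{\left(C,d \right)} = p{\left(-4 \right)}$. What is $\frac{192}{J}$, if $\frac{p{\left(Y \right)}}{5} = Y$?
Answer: $\frac{18176}{11} \approx 1652.4$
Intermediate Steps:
$p{\left(Y \right)} = 5 Y$
$R{\left(C,d \right)} = -20$ ($R{\left(C,d \right)} = 5 \left(-4\right) = -20$)
$J = \frac{33}{284}$ ($J = \frac{-13 - 20}{-154 - 130} = - \frac{33}{-284} = \left(-33\right) \left(- \frac{1}{284}\right) = \frac{33}{284} \approx 0.1162$)
$\frac{192}{J} = \frac{192}{\frac{33}{284}} = 192 \cdot \frac{284}{33} = \frac{18176}{11}$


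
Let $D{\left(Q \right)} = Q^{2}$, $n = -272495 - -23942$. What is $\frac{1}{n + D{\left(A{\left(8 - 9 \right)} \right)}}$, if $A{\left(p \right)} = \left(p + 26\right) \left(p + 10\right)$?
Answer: $- \frac{1}{197928} \approx -5.0523 \cdot 10^{-6}$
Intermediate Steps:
$n = -248553$ ($n = -272495 + 23942 = -248553$)
$A{\left(p \right)} = \left(10 + p\right) \left(26 + p\right)$ ($A{\left(p \right)} = \left(26 + p\right) \left(10 + p\right) = \left(10 + p\right) \left(26 + p\right)$)
$\frac{1}{n + D{\left(A{\left(8 - 9 \right)} \right)}} = \frac{1}{-248553 + \left(260 + \left(8 - 9\right)^{2} + 36 \left(8 - 9\right)\right)^{2}} = \frac{1}{-248553 + \left(260 + \left(-1\right)^{2} + 36 \left(-1\right)\right)^{2}} = \frac{1}{-248553 + \left(260 + 1 - 36\right)^{2}} = \frac{1}{-248553 + 225^{2}} = \frac{1}{-248553 + 50625} = \frac{1}{-197928} = - \frac{1}{197928}$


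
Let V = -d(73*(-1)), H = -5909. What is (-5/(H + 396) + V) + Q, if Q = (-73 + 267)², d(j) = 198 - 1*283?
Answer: 207955878/5513 ≈ 37721.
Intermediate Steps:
d(j) = -85 (d(j) = 198 - 283 = -85)
V = 85 (V = -1*(-85) = 85)
Q = 37636 (Q = 194² = 37636)
(-5/(H + 396) + V) + Q = (-5/(-5909 + 396) + 85) + 37636 = (-5/(-5513) + 85) + 37636 = (-5*(-1/5513) + 85) + 37636 = (5/5513 + 85) + 37636 = 468610/5513 + 37636 = 207955878/5513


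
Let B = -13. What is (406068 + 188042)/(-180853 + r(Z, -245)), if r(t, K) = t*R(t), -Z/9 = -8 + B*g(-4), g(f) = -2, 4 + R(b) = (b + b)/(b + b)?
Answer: -54010/16397 ≈ -3.2939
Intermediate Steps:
R(b) = -3 (R(b) = -4 + (b + b)/(b + b) = -4 + (2*b)/((2*b)) = -4 + (2*b)*(1/(2*b)) = -4 + 1 = -3)
Z = -162 (Z = -9*(-8 - 13*(-2)) = -9*(-8 + 26) = -9*18 = -162)
r(t, K) = -3*t (r(t, K) = t*(-3) = -3*t)
(406068 + 188042)/(-180853 + r(Z, -245)) = (406068 + 188042)/(-180853 - 3*(-162)) = 594110/(-180853 + 486) = 594110/(-180367) = 594110*(-1/180367) = -54010/16397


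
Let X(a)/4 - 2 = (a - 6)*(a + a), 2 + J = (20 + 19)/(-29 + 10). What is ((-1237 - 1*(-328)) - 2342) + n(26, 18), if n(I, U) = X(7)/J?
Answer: -251543/77 ≈ -3266.8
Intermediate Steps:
J = -77/19 (J = -2 + (20 + 19)/(-29 + 10) = -2 + 39/(-19) = -2 + 39*(-1/19) = -2 - 39/19 = -77/19 ≈ -4.0526)
X(a) = 8 + 8*a*(-6 + a) (X(a) = 8 + 4*((a - 6)*(a + a)) = 8 + 4*((-6 + a)*(2*a)) = 8 + 4*(2*a*(-6 + a)) = 8 + 8*a*(-6 + a))
n(I, U) = -1216/77 (n(I, U) = (8 - 48*7 + 8*7²)/(-77/19) = (8 - 336 + 8*49)*(-19/77) = (8 - 336 + 392)*(-19/77) = 64*(-19/77) = -1216/77)
((-1237 - 1*(-328)) - 2342) + n(26, 18) = ((-1237 - 1*(-328)) - 2342) - 1216/77 = ((-1237 + 328) - 2342) - 1216/77 = (-909 - 2342) - 1216/77 = -3251 - 1216/77 = -251543/77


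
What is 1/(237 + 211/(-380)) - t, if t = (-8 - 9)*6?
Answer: 9164978/89849 ≈ 102.00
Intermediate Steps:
t = -102 (t = -17*6 = -102)
1/(237 + 211/(-380)) - t = 1/(237 + 211/(-380)) - 1*(-102) = 1/(237 + 211*(-1/380)) + 102 = 1/(237 - 211/380) + 102 = 1/(89849/380) + 102 = 380/89849 + 102 = 9164978/89849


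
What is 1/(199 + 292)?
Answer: 1/491 ≈ 0.0020367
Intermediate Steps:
1/(199 + 292) = 1/491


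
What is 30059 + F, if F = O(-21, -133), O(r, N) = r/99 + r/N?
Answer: 18846959/627 ≈ 30059.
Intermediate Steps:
O(r, N) = r/99 + r/N (O(r, N) = r*(1/99) + r/N = r/99 + r/N)
F = -34/627 (F = (1/99)*(-21) - 21/(-133) = -7/33 - 21*(-1/133) = -7/33 + 3/19 = -34/627 ≈ -0.054226)
30059 + F = 30059 - 34/627 = 18846959/627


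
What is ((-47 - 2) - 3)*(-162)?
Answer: 8424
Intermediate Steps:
((-47 - 2) - 3)*(-162) = (-49 - 3)*(-162) = -52*(-162) = 8424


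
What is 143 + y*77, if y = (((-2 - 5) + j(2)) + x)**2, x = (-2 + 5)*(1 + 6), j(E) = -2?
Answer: 11231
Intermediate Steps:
x = 21 (x = 3*7 = 21)
y = 144 (y = (((-2 - 5) - 2) + 21)**2 = ((-7 - 2) + 21)**2 = (-9 + 21)**2 = 12**2 = 144)
143 + y*77 = 143 + 144*77 = 143 + 11088 = 11231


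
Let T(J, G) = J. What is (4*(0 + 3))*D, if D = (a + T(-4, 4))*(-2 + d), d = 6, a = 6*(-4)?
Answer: -1344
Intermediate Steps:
a = -24
D = -112 (D = (-24 - 4)*(-2 + 6) = -28*4 = -112)
(4*(0 + 3))*D = (4*(0 + 3))*(-112) = (4*3)*(-112) = 12*(-112) = -1344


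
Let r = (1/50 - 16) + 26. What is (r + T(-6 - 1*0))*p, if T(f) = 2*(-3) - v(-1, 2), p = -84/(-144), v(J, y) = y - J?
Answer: 119/200 ≈ 0.59500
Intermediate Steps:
p = 7/12 (p = -84*(-1/144) = 7/12 ≈ 0.58333)
r = 501/50 (r = (1/50 - 16) + 26 = -799/50 + 26 = 501/50 ≈ 10.020)
T(f) = -9 (T(f) = 2*(-3) - (2 - 1*(-1)) = -6 - (2 + 1) = -6 - 1*3 = -6 - 3 = -9)
(r + T(-6 - 1*0))*p = (501/50 - 9)*(7/12) = (51/50)*(7/12) = 119/200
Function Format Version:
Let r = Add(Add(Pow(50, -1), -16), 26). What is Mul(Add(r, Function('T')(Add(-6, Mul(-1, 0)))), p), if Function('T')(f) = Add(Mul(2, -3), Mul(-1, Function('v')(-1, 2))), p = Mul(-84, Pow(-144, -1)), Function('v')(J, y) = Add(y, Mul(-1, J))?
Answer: Rational(119, 200) ≈ 0.59500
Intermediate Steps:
p = Rational(7, 12) (p = Mul(-84, Rational(-1, 144)) = Rational(7, 12) ≈ 0.58333)
r = Rational(501, 50) (r = Add(Add(Rational(1, 50), -16), 26) = Add(Rational(-799, 50), 26) = Rational(501, 50) ≈ 10.020)
Function('T')(f) = -9 (Function('T')(f) = Add(Mul(2, -3), Mul(-1, Add(2, Mul(-1, -1)))) = Add(-6, Mul(-1, Add(2, 1))) = Add(-6, Mul(-1, 3)) = Add(-6, -3) = -9)
Mul(Add(r, Function('T')(Add(-6, Mul(-1, 0)))), p) = Mul(Add(Rational(501, 50), -9), Rational(7, 12)) = Mul(Rational(51, 50), Rational(7, 12)) = Rational(119, 200)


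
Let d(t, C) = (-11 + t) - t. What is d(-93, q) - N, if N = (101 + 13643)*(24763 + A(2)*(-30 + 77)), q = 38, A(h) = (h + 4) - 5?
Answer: -340988651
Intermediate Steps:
A(h) = -1 + h (A(h) = (4 + h) - 5 = -1 + h)
d(t, C) = -11
N = 340988640 (N = (101 + 13643)*(24763 + (-1 + 2)*(-30 + 77)) = 13744*(24763 + 1*47) = 13744*(24763 + 47) = 13744*24810 = 340988640)
d(-93, q) - N = -11 - 1*340988640 = -11 - 340988640 = -340988651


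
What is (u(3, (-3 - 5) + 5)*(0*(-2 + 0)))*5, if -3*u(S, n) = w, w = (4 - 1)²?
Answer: 0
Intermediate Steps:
w = 9 (w = 3² = 9)
u(S, n) = -3 (u(S, n) = -⅓*9 = -3)
(u(3, (-3 - 5) + 5)*(0*(-2 + 0)))*5 = -0*(-2 + 0)*5 = -0*(-2)*5 = -3*0*5 = 0*5 = 0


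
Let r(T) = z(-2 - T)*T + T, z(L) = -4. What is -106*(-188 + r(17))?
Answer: 25334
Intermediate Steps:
r(T) = -3*T (r(T) = -4*T + T = -3*T)
-106*(-188 + r(17)) = -106*(-188 - 3*17) = -106*(-188 - 51) = -106*(-239) = 25334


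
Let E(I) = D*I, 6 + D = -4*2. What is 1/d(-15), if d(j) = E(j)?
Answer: 1/210 ≈ 0.0047619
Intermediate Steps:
D = -14 (D = -6 - 4*2 = -6 - 8 = -14)
E(I) = -14*I
d(j) = -14*j
1/d(-15) = 1/(-14*(-15)) = 1/210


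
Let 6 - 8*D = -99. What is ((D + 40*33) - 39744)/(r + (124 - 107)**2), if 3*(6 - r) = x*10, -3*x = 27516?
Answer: -921861/740840 ≈ -1.2443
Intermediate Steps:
x = -9172 (x = -1/3*27516 = -9172)
D = 105/8 (D = 3/4 - 1/8*(-99) = 3/4 + 99/8 = 105/8 ≈ 13.125)
r = 91738/3 (r = 6 - (-9172)*10/3 = 6 - 1/3*(-91720) = 6 + 91720/3 = 91738/3 ≈ 30579.)
((D + 40*33) - 39744)/(r + (124 - 107)**2) = ((105/8 + 40*33) - 39744)/(91738/3 + (124 - 107)**2) = ((105/8 + 1320) - 39744)/(91738/3 + 17**2) = (10665/8 - 39744)/(91738/3 + 289) = -307287/(8*92605/3) = -307287/8*3/92605 = -921861/740840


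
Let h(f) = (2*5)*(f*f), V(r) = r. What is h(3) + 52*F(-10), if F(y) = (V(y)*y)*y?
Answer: -51910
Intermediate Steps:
F(y) = y**3 (F(y) = (y*y)*y = y**2*y = y**3)
h(f) = 10*f**2
h(3) + 52*F(-10) = 10*3**2 + 52*(-10)**3 = 10*9 + 52*(-1000) = 90 - 52000 = -51910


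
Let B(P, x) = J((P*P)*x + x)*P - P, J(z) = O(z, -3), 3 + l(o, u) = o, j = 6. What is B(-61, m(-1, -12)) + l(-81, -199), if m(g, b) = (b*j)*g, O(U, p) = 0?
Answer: -23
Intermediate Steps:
l(o, u) = -3 + o
J(z) = 0
m(g, b) = 6*b*g (m(g, b) = (b*6)*g = (6*b)*g = 6*b*g)
B(P, x) = -P (B(P, x) = 0*P - P = 0 - P = -P)
B(-61, m(-1, -12)) + l(-81, -199) = -1*(-61) + (-3 - 81) = 61 - 84 = -23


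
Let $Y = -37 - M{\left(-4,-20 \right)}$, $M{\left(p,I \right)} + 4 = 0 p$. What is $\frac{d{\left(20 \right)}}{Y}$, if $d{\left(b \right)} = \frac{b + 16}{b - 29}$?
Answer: $\frac{4}{33} \approx 0.12121$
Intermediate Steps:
$M{\left(p,I \right)} = -4$ ($M{\left(p,I \right)} = -4 + 0 p = -4 + 0 = -4$)
$d{\left(b \right)} = \frac{16 + b}{-29 + b}$
$Y = -33$ ($Y = -37 - -4 = -37 + 4 = -33$)
$\frac{d{\left(20 \right)}}{Y} = \frac{\frac{1}{-29 + 20} \left(16 + 20\right)}{-33} = \frac{1}{-9} \cdot 36 \left(- \frac{1}{33}\right) = \left(- \frac{1}{9}\right) 36 \left(- \frac{1}{33}\right) = \left(-4\right) \left(- \frac{1}{33}\right) = \frac{4}{33}$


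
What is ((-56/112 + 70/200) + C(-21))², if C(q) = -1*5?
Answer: 10609/400 ≈ 26.522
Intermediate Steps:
C(q) = -5
((-56/112 + 70/200) + C(-21))² = ((-56/112 + 70/200) - 5)² = ((-56*1/112 + 70*(1/200)) - 5)² = ((-½ + 7/20) - 5)² = (-3/20 - 5)² = (-103/20)² = 10609/400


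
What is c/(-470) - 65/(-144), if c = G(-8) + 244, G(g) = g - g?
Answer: -2293/33840 ≈ -0.067760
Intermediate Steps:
G(g) = 0
c = 244 (c = 0 + 244 = 244)
c/(-470) - 65/(-144) = 244/(-470) - 65/(-144) = 244*(-1/470) - 65*(-1/144) = -122/235 + 65/144 = -2293/33840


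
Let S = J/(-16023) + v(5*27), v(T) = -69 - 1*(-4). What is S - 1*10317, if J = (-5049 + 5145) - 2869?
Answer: -166348013/16023 ≈ -10382.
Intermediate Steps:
v(T) = -65 (v(T) = -69 + 4 = -65)
J = -2773 (J = 96 - 2869 = -2773)
S = -1038722/16023 (S = -2773/(-16023) - 65 = -2773*(-1/16023) - 65 = 2773/16023 - 65 = -1038722/16023 ≈ -64.827)
S - 1*10317 = -1038722/16023 - 1*10317 = -1038722/16023 - 10317 = -166348013/16023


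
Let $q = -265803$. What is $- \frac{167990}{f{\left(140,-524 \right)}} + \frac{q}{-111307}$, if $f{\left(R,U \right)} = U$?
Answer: $\frac{9418871851}{29162434} \approx 322.98$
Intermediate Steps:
$- \frac{167990}{f{\left(140,-524 \right)}} + \frac{q}{-111307} = - \frac{167990}{-524} - \frac{265803}{-111307} = \left(-167990\right) \left(- \frac{1}{524}\right) - - \frac{265803}{111307} = \frac{83995}{262} + \frac{265803}{111307} = \frac{9418871851}{29162434}$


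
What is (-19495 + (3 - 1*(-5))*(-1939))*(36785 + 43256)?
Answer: -2801995287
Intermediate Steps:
(-19495 + (3 - 1*(-5))*(-1939))*(36785 + 43256) = (-19495 + (3 + 5)*(-1939))*80041 = (-19495 + 8*(-1939))*80041 = (-19495 - 15512)*80041 = -35007*80041 = -2801995287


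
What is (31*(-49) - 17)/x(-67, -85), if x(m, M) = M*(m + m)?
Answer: -768/5695 ≈ -0.13486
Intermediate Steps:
x(m, M) = 2*M*m (x(m, M) = M*(2*m) = 2*M*m)
(31*(-49) - 17)/x(-67, -85) = (31*(-49) - 17)/((2*(-85)*(-67))) = (-1519 - 17)/11390 = -1536*1/11390 = -768/5695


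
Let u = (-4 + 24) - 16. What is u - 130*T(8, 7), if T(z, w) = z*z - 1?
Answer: -8186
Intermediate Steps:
T(z, w) = -1 + z² (T(z, w) = z² - 1 = -1 + z²)
u = 4 (u = 20 - 16 = 4)
u - 130*T(8, 7) = 4 - 130*(-1 + 8²) = 4 - 130*(-1 + 64) = 4 - 130*63 = 4 - 8190 = -8186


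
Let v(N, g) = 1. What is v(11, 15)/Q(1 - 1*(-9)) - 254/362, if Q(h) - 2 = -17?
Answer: -2086/2715 ≈ -0.76832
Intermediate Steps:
Q(h) = -15 (Q(h) = 2 - 17 = -15)
v(11, 15)/Q(1 - 1*(-9)) - 254/362 = 1/(-15) - 254/362 = 1*(-1/15) - 254*1/362 = -1/15 - 127/181 = -2086/2715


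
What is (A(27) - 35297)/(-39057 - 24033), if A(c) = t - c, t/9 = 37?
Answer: 34991/63090 ≈ 0.55462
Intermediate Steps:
t = 333 (t = 9*37 = 333)
A(c) = 333 - c
(A(27) - 35297)/(-39057 - 24033) = ((333 - 1*27) - 35297)/(-39057 - 24033) = ((333 - 27) - 35297)/(-63090) = (306 - 35297)*(-1/63090) = -34991*(-1/63090) = 34991/63090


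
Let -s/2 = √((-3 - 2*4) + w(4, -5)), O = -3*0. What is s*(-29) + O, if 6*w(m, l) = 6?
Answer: 58*I*√10 ≈ 183.41*I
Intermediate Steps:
O = 0
w(m, l) = 1 (w(m, l) = (⅙)*6 = 1)
s = -2*I*√10 (s = -2*√((-3 - 2*4) + 1) = -2*√((-3 - 8) + 1) = -2*√(-11 + 1) = -2*I*√10 ≈ -6.3246*I)
s*(-29) + O = -2*I*√10*(-29) + 0 = 58*I*√10 + 0 = 58*I*√10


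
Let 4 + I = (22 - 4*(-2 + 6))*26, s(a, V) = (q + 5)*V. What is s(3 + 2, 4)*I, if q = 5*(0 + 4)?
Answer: 15200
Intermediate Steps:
q = 20 (q = 5*4 = 20)
s(a, V) = 25*V (s(a, V) = (20 + 5)*V = 25*V)
I = 152 (I = -4 + (22 - 4*(-2 + 6))*26 = -4 + (22 - 4*4)*26 = -4 + (22 - 16)*26 = -4 + 6*26 = -4 + 156 = 152)
s(3 + 2, 4)*I = (25*4)*152 = 100*152 = 15200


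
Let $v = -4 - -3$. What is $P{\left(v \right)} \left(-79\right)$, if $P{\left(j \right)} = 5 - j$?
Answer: $-474$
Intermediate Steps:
$v = -1$ ($v = -4 + 3 = -1$)
$P{\left(v \right)} \left(-79\right) = \left(5 - -1\right) \left(-79\right) = \left(5 + 1\right) \left(-79\right) = 6 \left(-79\right) = -474$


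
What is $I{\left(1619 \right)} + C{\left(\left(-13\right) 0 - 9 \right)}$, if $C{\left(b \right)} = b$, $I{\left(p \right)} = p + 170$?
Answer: $1780$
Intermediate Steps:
$I{\left(p \right)} = 170 + p$
$I{\left(1619 \right)} + C{\left(\left(-13\right) 0 - 9 \right)} = \left(170 + 1619\right) - 9 = 1789 + \left(0 - 9\right) = 1789 - 9 = 1780$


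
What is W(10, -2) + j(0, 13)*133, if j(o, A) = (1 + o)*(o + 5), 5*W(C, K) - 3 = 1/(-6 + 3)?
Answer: 9983/15 ≈ 665.53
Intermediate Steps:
W(C, K) = 8/15 (W(C, K) = ⅗ + 1/(5*(-6 + 3)) = ⅗ + (⅕)/(-3) = ⅗ + (⅕)*(-⅓) = ⅗ - 1/15 = 8/15)
j(o, A) = (1 + o)*(5 + o)
W(10, -2) + j(0, 13)*133 = 8/15 + (5 + 0² + 6*0)*133 = 8/15 + (5 + 0 + 0)*133 = 8/15 + 5*133 = 8/15 + 665 = 9983/15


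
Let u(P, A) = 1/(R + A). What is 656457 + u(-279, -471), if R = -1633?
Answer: 1381185527/2104 ≈ 6.5646e+5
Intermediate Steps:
u(P, A) = 1/(-1633 + A)
656457 + u(-279, -471) = 656457 + 1/(-1633 - 471) = 656457 + 1/(-2104) = 656457 - 1/2104 = 1381185527/2104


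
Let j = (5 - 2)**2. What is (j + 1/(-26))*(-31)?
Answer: -7223/26 ≈ -277.81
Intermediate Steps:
j = 9 (j = 3**2 = 9)
(j + 1/(-26))*(-31) = (9 + 1/(-26))*(-31) = (9 - 1/26)*(-31) = (233/26)*(-31) = -7223/26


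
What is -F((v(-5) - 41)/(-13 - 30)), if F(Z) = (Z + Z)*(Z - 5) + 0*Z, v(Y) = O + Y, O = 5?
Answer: 14268/1849 ≈ 7.7166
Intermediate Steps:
v(Y) = 5 + Y
F(Z) = 2*Z*(-5 + Z) (F(Z) = (2*Z)*(-5 + Z) + 0 = 2*Z*(-5 + Z) + 0 = 2*Z*(-5 + Z))
-F((v(-5) - 41)/(-13 - 30)) = -2*((5 - 5) - 41)/(-13 - 30)*(-5 + ((5 - 5) - 41)/(-13 - 30)) = -2*(0 - 41)/(-43)*(-5 + (0 - 41)/(-43)) = -2*(-41*(-1/43))*(-5 - 41*(-1/43)) = -2*41*(-5 + 41/43)/43 = -2*41*(-174)/(43*43) = -1*(-14268/1849) = 14268/1849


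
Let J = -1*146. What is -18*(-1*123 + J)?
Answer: 4842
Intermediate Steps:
J = -146
-18*(-1*123 + J) = -18*(-1*123 - 146) = -18*(-123 - 146) = -18*(-269) = 4842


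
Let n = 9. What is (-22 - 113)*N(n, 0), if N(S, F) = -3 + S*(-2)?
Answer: 2835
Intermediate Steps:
N(S, F) = -3 - 2*S
(-22 - 113)*N(n, 0) = (-22 - 113)*(-3 - 2*9) = -135*(-3 - 18) = -135*(-21) = 2835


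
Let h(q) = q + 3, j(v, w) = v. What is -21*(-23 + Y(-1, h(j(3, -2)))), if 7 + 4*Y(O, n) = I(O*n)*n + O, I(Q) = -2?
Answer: 588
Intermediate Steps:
h(q) = 3 + q
Y(O, n) = -7/4 - n/2 + O/4 (Y(O, n) = -7/4 + (-2*n + O)/4 = -7/4 + (O - 2*n)/4 = -7/4 + (-n/2 + O/4) = -7/4 - n/2 + O/4)
-21*(-23 + Y(-1, h(j(3, -2)))) = -21*(-23 + (-7/4 - (3 + 3)/2 + (1/4)*(-1))) = -21*(-23 + (-7/4 - 1/2*6 - 1/4)) = -21*(-23 + (-7/4 - 3 - 1/4)) = -21*(-23 - 5) = -21*(-28) = 588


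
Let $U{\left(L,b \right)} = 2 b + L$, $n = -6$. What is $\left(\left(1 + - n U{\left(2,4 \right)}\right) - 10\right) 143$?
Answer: $7293$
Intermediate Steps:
$U{\left(L,b \right)} = L + 2 b$
$\left(\left(1 + - n U{\left(2,4 \right)}\right) - 10\right) 143 = \left(\left(1 + \left(-1\right) \left(-6\right) \left(2 + 2 \cdot 4\right)\right) - 10\right) 143 = \left(\left(1 + 6 \left(2 + 8\right)\right) - 10\right) 143 = \left(\left(1 + 6 \cdot 10\right) - 10\right) 143 = \left(\left(1 + 60\right) - 10\right) 143 = \left(61 - 10\right) 143 = 51 \cdot 143 = 7293$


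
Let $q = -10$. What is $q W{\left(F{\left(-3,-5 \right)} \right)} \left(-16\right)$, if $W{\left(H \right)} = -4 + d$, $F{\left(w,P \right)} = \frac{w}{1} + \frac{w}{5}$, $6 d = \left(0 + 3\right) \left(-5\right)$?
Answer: $-1040$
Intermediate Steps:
$d = - \frac{5}{2}$ ($d = \frac{\left(0 + 3\right) \left(-5\right)}{6} = \frac{3 \left(-5\right)}{6} = \frac{1}{6} \left(-15\right) = - \frac{5}{2} \approx -2.5$)
$F{\left(w,P \right)} = \frac{6 w}{5}$ ($F{\left(w,P \right)} = w 1 + w \frac{1}{5} = w + \frac{w}{5} = \frac{6 w}{5}$)
$W{\left(H \right)} = - \frac{13}{2}$ ($W{\left(H \right)} = -4 - \frac{5}{2} = - \frac{13}{2}$)
$q W{\left(F{\left(-3,-5 \right)} \right)} \left(-16\right) = \left(-10\right) \left(- \frac{13}{2}\right) \left(-16\right) = 65 \left(-16\right) = -1040$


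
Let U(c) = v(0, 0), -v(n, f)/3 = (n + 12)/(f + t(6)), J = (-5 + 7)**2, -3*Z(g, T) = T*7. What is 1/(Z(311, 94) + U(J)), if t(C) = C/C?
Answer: -3/766 ≈ -0.0039164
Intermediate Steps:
Z(g, T) = -7*T/3 (Z(g, T) = -T*7/3 = -7*T/3)
t(C) = 1
J = 4 (J = 2**2 = 4)
v(n, f) = -3*(12 + n)/(1 + f) (v(n, f) = -3*(n + 12)/(f + 1) = -3*(12 + n)/(1 + f))
U(c) = -36 (U(c) = 3*(-12 - 1*0)/(1 + 0) = 3*(-12 + 0)/1 = 3*1*(-12) = -36)
1/(Z(311, 94) + U(J)) = 1/(-7/3*94 - 36) = 1/(-658/3 - 36) = 1/(-766/3) = -3/766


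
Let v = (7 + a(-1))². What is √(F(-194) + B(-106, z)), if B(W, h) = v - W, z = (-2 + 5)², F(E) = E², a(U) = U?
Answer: √37778 ≈ 194.37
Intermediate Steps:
z = 9 (z = 3² = 9)
v = 36 (v = (7 - 1)² = 6² = 36)
B(W, h) = 36 - W
√(F(-194) + B(-106, z)) = √((-194)² + (36 - 1*(-106))) = √(37636 + (36 + 106)) = √(37636 + 142) = √37778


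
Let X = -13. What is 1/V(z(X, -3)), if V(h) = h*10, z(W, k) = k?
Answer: -1/30 ≈ -0.033333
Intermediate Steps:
V(h) = 10*h
1/V(z(X, -3)) = 1/(10*(-3)) = 1/(-30) = -1/30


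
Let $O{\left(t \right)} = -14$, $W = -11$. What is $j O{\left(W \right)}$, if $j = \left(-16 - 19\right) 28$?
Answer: $13720$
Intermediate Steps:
$j = -980$ ($j = \left(-35\right) 28 = -980$)
$j O{\left(W \right)} = \left(-980\right) \left(-14\right) = 13720$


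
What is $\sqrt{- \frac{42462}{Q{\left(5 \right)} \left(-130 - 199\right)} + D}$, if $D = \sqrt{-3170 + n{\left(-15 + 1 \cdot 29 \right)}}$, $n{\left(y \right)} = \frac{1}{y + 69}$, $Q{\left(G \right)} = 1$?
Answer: $\frac{\sqrt{1964067678 + 183347 i \sqrt{21838047}}}{3901} \approx 11.616 + 2.4234 i$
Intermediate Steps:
$n{\left(y \right)} = \frac{1}{69 + y}$
$D = \frac{i \sqrt{21838047}}{83}$ ($D = \sqrt{-3170 + \frac{1}{69 + \left(-15 + 1 \cdot 29\right)}} = \sqrt{-3170 + \frac{1}{69 + \left(-15 + 29\right)}} = \sqrt{-3170 + \frac{1}{69 + 14}} = \sqrt{-3170 + \frac{1}{83}} = \sqrt{- \frac{263109}{83}} = \frac{i \sqrt{21838047}}{83} \approx 56.303 i$)
$\sqrt{- \frac{42462}{Q{\left(5 \right)} \left(-130 - 199\right)} + D} = \sqrt{- \frac{42462}{1 \left(-130 - 199\right)} + \frac{i \sqrt{21838047}}{83}} = \sqrt{- \frac{42462}{1 \left(-329\right)} + \frac{i \sqrt{21838047}}{83}} = \sqrt{- \frac{42462}{-329} + \frac{i \sqrt{21838047}}{83}} = \sqrt{\left(-42462\right) \left(- \frac{1}{329}\right) + \frac{i \sqrt{21838047}}{83}} = \sqrt{\frac{6066}{47} + \frac{i \sqrt{21838047}}{83}}$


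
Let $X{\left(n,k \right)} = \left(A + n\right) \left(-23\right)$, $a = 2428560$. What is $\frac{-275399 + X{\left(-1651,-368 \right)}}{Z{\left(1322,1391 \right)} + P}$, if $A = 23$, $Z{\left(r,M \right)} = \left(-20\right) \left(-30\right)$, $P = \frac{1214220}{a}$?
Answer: $- \frac{9631466580}{24305837} \approx -396.26$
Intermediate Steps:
$P = \frac{20237}{40476}$ ($P = \frac{1214220}{2428560} = 1214220 \cdot \frac{1}{2428560} = \frac{20237}{40476} \approx 0.49998$)
$Z{\left(r,M \right)} = 600$
$X{\left(n,k \right)} = -529 - 23 n$ ($X{\left(n,k \right)} = \left(23 + n\right) \left(-23\right) = -529 - 23 n$)
$\frac{-275399 + X{\left(-1651,-368 \right)}}{Z{\left(1322,1391 \right)} + P} = \frac{-275399 - -37444}{600 + \frac{20237}{40476}} = \frac{-275399 + \left(-529 + 37973\right)}{\frac{24305837}{40476}} = \left(-275399 + 37444\right) \frac{40476}{24305837} = \left(-237955\right) \frac{40476}{24305837} = - \frac{9631466580}{24305837}$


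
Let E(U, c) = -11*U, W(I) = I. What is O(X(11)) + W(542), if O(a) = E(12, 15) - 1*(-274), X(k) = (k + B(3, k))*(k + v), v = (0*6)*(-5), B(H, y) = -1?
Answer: 684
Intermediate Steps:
v = 0 (v = 0*(-5) = 0)
X(k) = k*(-1 + k) (X(k) = (k - 1)*(k + 0) = (-1 + k)*k = k*(-1 + k))
O(a) = 142 (O(a) = -11*12 - 1*(-274) = -132 + 274 = 142)
O(X(11)) + W(542) = 142 + 542 = 684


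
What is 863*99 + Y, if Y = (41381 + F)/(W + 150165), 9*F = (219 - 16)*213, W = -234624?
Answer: 460587919/5391 ≈ 85437.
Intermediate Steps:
F = 14413/3 (F = ((219 - 16)*213)/9 = (203*213)/9 = (⅑)*43239 = 14413/3 ≈ 4804.3)
Y = -2948/5391 (Y = (41381 + 14413/3)/(-234624 + 150165) = (138556/3)/(-84459) = (138556/3)*(-1/84459) = -2948/5391 ≈ -0.54684)
863*99 + Y = 863*99 - 2948/5391 = 85437 - 2948/5391 = 460587919/5391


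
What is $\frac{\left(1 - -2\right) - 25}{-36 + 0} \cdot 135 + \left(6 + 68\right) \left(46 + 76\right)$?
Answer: $\frac{18221}{2} \approx 9110.5$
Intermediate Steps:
$\frac{\left(1 - -2\right) - 25}{-36 + 0} \cdot 135 + \left(6 + 68\right) \left(46 + 76\right) = \frac{\left(1 + 2\right) - 25}{-36} \cdot 135 + 74 \cdot 122 = \left(3 - 25\right) \left(- \frac{1}{36}\right) 135 + 9028 = \left(-22\right) \left(- \frac{1}{36}\right) 135 + 9028 = \frac{11}{18} \cdot 135 + 9028 = \frac{165}{2} + 9028 = \frac{18221}{2}$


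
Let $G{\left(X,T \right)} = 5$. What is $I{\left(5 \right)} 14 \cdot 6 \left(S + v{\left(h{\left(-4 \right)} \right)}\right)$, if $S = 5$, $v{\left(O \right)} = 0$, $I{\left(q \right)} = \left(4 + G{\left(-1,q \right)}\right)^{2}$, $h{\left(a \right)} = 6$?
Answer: $34020$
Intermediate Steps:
$I{\left(q \right)} = 81$ ($I{\left(q \right)} = \left(4 + 5\right)^{2} = 9^{2} = 81$)
$I{\left(5 \right)} 14 \cdot 6 \left(S + v{\left(h{\left(-4 \right)} \right)}\right) = 81 \cdot 14 \cdot 6 \left(5 + 0\right) = 1134 \cdot 6 \cdot 5 = 1134 \cdot 30 = 34020$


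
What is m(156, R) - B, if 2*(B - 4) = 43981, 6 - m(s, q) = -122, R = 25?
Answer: -43733/2 ≈ -21867.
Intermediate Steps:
m(s, q) = 128 (m(s, q) = 6 - 1*(-122) = 6 + 122 = 128)
B = 43989/2 (B = 4 + (½)*43981 = 4 + 43981/2 = 43989/2 ≈ 21995.)
m(156, R) - B = 128 - 1*43989/2 = 128 - 43989/2 = -43733/2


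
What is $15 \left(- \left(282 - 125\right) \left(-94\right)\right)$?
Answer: $221370$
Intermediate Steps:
$15 \left(- \left(282 - 125\right) \left(-94\right)\right) = 15 \left(- 157 \left(-94\right)\right) = 15 \left(\left(-1\right) \left(-14758\right)\right) = 15 \cdot 14758 = 221370$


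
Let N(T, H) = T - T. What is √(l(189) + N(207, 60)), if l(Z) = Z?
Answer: 3*√21 ≈ 13.748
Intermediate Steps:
N(T, H) = 0
√(l(189) + N(207, 60)) = √(189 + 0) = √189 = 3*√21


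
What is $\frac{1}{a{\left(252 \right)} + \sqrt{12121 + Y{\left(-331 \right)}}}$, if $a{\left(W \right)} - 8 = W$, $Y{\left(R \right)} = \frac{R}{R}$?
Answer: $\frac{130}{27739} - \frac{\sqrt{12122}}{55478} \approx 0.002702$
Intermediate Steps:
$Y{\left(R \right)} = 1$
$a{\left(W \right)} = 8 + W$
$\frac{1}{a{\left(252 \right)} + \sqrt{12121 + Y{\left(-331 \right)}}} = \frac{1}{\left(8 + 252\right) + \sqrt{12121 + 1}} = \frac{1}{260 + \sqrt{12122}}$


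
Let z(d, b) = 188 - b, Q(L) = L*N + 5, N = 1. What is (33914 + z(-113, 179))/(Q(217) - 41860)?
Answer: -33923/41638 ≈ -0.81471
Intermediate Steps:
Q(L) = 5 + L (Q(L) = L*1 + 5 = L + 5 = 5 + L)
(33914 + z(-113, 179))/(Q(217) - 41860) = (33914 + (188 - 1*179))/((5 + 217) - 41860) = (33914 + (188 - 179))/(222 - 41860) = (33914 + 9)/(-41638) = 33923*(-1/41638) = -33923/41638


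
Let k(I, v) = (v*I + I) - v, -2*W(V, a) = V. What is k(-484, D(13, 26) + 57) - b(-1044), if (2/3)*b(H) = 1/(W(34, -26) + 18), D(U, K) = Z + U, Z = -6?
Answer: -63051/2 ≈ -31526.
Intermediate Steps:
D(U, K) = -6 + U
W(V, a) = -V/2
b(H) = 3/2 (b(H) = 3/(2*(-½*34 + 18)) = 3/(2*(-17 + 18)) = (3/2)/1 = (3/2)*1 = 3/2)
k(I, v) = I - v + I*v (k(I, v) = (I*v + I) - v = (I + I*v) - v = I - v + I*v)
k(-484, D(13, 26) + 57) - b(-1044) = (-484 - ((-6 + 13) + 57) - 484*((-6 + 13) + 57)) - 1*3/2 = (-484 - (7 + 57) - 484*(7 + 57)) - 3/2 = (-484 - 1*64 - 484*64) - 3/2 = (-484 - 64 - 30976) - 3/2 = -31524 - 3/2 = -63051/2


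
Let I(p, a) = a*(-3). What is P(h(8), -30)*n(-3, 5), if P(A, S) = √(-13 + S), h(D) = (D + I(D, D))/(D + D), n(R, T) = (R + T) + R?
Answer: -I*√43 ≈ -6.5574*I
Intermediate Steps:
I(p, a) = -3*a
n(R, T) = T + 2*R
h(D) = -1 (h(D) = (D - 3*D)/(D + D) = (-2*D)/((2*D)) = (-2*D)*(1/(2*D)) = -1)
P(h(8), -30)*n(-3, 5) = √(-13 - 30)*(5 + 2*(-3)) = √(-43)*(5 - 6) = (I*√43)*(-1) = -I*√43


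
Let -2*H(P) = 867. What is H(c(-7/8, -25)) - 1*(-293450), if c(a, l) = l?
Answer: 586033/2 ≈ 2.9302e+5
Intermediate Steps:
H(P) = -867/2 (H(P) = -½*867 = -867/2)
H(c(-7/8, -25)) - 1*(-293450) = -867/2 - 1*(-293450) = -867/2 + 293450 = 586033/2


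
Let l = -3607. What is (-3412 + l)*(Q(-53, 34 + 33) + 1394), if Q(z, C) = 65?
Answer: -10240721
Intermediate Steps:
(-3412 + l)*(Q(-53, 34 + 33) + 1394) = (-3412 - 3607)*(65 + 1394) = -7019*1459 = -10240721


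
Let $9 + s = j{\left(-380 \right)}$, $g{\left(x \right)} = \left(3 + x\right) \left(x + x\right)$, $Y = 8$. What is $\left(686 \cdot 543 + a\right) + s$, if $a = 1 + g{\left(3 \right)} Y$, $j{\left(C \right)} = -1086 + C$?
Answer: $371312$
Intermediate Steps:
$g{\left(x \right)} = 2 x \left(3 + x\right)$ ($g{\left(x \right)} = \left(3 + x\right) 2 x = 2 x \left(3 + x\right)$)
$s = -1475$ ($s = -9 - 1466 = -1475$)
$a = 289$ ($a = 1 + 2 \cdot 3 \left(3 + 3\right) 8 = 1 + 2 \cdot 3 \cdot 6 \cdot 8 = 1 + 36 \cdot 8 = 1 + 288 = 289$)
$\left(686 \cdot 543 + a\right) + s = \left(686 \cdot 543 + 289\right) - 1475 = \left(372498 + 289\right) - 1475 = 372787 - 1475 = 371312$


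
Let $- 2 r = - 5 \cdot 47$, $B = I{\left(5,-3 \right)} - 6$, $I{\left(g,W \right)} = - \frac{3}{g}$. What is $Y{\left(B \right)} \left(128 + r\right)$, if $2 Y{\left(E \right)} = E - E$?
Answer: $0$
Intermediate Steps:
$B = - \frac{33}{5}$ ($B = - \frac{3}{5} - 6 = - \frac{33}{5} \approx -6.6$)
$r = \frac{235}{2}$ ($r = - \frac{\left(-1\right) 5 \cdot 47}{2} = - \frac{\left(-1\right) 235}{2} = \left(- \frac{1}{2}\right) \left(-235\right) = \frac{235}{2} \approx 117.5$)
$Y{\left(E \right)} = 0$ ($Y{\left(E \right)} = \frac{E - E}{2} = \frac{1}{2} \cdot 0 = 0$)
$Y{\left(B \right)} \left(128 + r\right) = 0 \left(128 + \frac{235}{2}\right) = 0 \cdot \frac{491}{2} = 0$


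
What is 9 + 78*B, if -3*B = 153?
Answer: -3969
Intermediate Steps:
B = -51 (B = -⅓*153 = -51)
9 + 78*B = 9 + 78*(-51) = 9 - 3978 = -3969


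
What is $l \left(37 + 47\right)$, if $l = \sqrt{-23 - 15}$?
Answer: $84 i \sqrt{38} \approx 517.81 i$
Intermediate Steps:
$l = i \sqrt{38}$ ($l = \sqrt{-38} = i \sqrt{38} \approx 6.1644 i$)
$l \left(37 + 47\right) = i \sqrt{38} \left(37 + 47\right) = i \sqrt{38} \cdot 84 = 84 i \sqrt{38}$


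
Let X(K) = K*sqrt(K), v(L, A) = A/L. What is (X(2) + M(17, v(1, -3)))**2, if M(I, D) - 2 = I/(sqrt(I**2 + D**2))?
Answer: (596 + 17*sqrt(298) + 596*sqrt(2))**2/88804 ≈ 33.793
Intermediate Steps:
M(I, D) = 2 + I/sqrt(D**2 + I**2) (M(I, D) = 2 + I/(sqrt(I**2 + D**2)) = 2 + I/(sqrt(D**2 + I**2)) = 2 + I/sqrt(D**2 + I**2))
X(K) = K**(3/2)
(X(2) + M(17, v(1, -3)))**2 = (2**(3/2) + (2 + 17/sqrt((-3/1)**2 + 17**2)))**2 = (2*sqrt(2) + (2 + 17/sqrt((-3*1)**2 + 289)))**2 = (2*sqrt(2) + (2 + 17/sqrt((-3)**2 + 289)))**2 = (2*sqrt(2) + (2 + 17/sqrt(9 + 289)))**2 = (2*sqrt(2) + (2 + 17/sqrt(298)))**2 = (2*sqrt(2) + (2 + 17*(sqrt(298)/298)))**2 = (2*sqrt(2) + (2 + 17*sqrt(298)/298))**2 = (2 + 2*sqrt(2) + 17*sqrt(298)/298)**2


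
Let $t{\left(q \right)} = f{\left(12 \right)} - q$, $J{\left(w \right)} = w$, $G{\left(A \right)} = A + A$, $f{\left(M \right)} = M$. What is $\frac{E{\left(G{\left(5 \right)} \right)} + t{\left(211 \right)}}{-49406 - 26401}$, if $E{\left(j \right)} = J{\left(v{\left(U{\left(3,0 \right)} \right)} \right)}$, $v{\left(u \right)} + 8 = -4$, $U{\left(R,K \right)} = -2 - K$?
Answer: $\frac{211}{75807} \approx 0.0027834$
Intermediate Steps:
$G{\left(A \right)} = 2 A$
$v{\left(u \right)} = -12$ ($v{\left(u \right)} = -8 - 4 = -12$)
$E{\left(j \right)} = -12$
$t{\left(q \right)} = 12 - q$
$\frac{E{\left(G{\left(5 \right)} \right)} + t{\left(211 \right)}}{-49406 - 26401} = \frac{-12 + \left(12 - 211\right)}{-49406 - 26401} = \frac{-12 + \left(12 - 211\right)}{-75807} = \left(-12 - 199\right) \left(- \frac{1}{75807}\right) = \left(-211\right) \left(- \frac{1}{75807}\right) = \frac{211}{75807}$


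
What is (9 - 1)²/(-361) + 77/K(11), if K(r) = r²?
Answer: 1823/3971 ≈ 0.45908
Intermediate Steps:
(9 - 1)²/(-361) + 77/K(11) = (9 - 1)²/(-361) + 77/(11²) = 8²*(-1/361) + 77/121 = 64*(-1/361) + 77*(1/121) = -64/361 + 7/11 = 1823/3971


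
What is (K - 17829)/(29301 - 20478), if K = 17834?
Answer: 5/8823 ≈ 0.00056670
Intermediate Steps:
(K - 17829)/(29301 - 20478) = (17834 - 17829)/(29301 - 20478) = 5/8823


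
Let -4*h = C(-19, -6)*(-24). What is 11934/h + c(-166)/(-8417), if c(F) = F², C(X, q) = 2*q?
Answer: -5690695/33668 ≈ -169.02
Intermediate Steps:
h = -72 (h = -2*(-6)*(-24)/4 = -(-3)*(-24) = -¼*288 = -72)
11934/h + c(-166)/(-8417) = 11934/(-72) + (-166)²/(-8417) = 11934*(-1/72) + 27556*(-1/8417) = -663/4 - 27556/8417 = -5690695/33668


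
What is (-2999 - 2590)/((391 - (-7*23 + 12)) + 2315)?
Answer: -5589/2855 ≈ -1.9576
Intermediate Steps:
(-2999 - 2590)/((391 - (-7*23 + 12)) + 2315) = -5589/((391 - (-161 + 12)) + 2315) = -5589/((391 - 1*(-149)) + 2315) = -5589/((391 + 149) + 2315) = -5589/(540 + 2315) = -5589/2855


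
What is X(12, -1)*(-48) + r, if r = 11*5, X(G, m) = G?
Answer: -521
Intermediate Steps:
r = 55
X(12, -1)*(-48) + r = 12*(-48) + 55 = -576 + 55 = -521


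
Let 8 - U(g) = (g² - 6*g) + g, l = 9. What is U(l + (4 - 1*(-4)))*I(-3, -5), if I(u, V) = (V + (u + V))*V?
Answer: -12740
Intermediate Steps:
I(u, V) = V*(u + 2*V) (I(u, V) = (V + (V + u))*V = (u + 2*V)*V = V*(u + 2*V))
U(g) = 8 - g² + 5*g (U(g) = 8 - ((g² - 6*g) + g) = 8 - (g² - 5*g) = 8 + (-g² + 5*g) = 8 - g² + 5*g)
U(l + (4 - 1*(-4)))*I(-3, -5) = (8 - (9 + (4 - 1*(-4)))² + 5*(9 + (4 - 1*(-4))))*(-5*(-3 + 2*(-5))) = (8 - (9 + (4 + 4))² + 5*(9 + (4 + 4)))*(-5*(-3 - 10)) = (8 - (9 + 8)² + 5*(9 + 8))*(-5*(-13)) = (8 - 1*17² + 5*17)*65 = (8 - 1*289 + 85)*65 = (8 - 289 + 85)*65 = -196*65 = -12740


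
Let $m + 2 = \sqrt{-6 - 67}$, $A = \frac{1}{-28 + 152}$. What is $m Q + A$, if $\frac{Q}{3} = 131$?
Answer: $- \frac{97463}{124} + 393 i \sqrt{73} \approx -785.99 + 3357.8 i$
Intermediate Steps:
$Q = 393$ ($Q = 3 \cdot 131 = 393$)
$A = \frac{1}{124} \approx 0.0080645$
$m = -2 + i \sqrt{73}$ ($m = -2 + \sqrt{-6 - 67} = -2 + \sqrt{-73} = -2 + i \sqrt{73} \approx -2.0 + 8.544 i$)
$m Q + A = \left(-2 + i \sqrt{73}\right) 393 + \frac{1}{124} = \left(-786 + 393 i \sqrt{73}\right) + \frac{1}{124} = - \frac{97463}{124} + 393 i \sqrt{73}$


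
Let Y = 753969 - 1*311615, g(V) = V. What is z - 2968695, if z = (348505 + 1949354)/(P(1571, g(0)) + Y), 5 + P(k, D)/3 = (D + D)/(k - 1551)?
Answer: -1313167279746/442339 ≈ -2.9687e+6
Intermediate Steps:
P(k, D) = -15 + 6*D/(-1551 + k) (P(k, D) = -15 + 3*((D + D)/(k - 1551)) = -15 + 3*((2*D)/(-1551 + k)) = -15 + 3*(2*D/(-1551 + k)) = -15 + 6*D/(-1551 + k))
Y = 442354 (Y = 753969 - 311615 = 442354)
z = 2297859/442339 (z = (348505 + 1949354)/(3*(7755 - 5*1571 + 2*0)/(-1551 + 1571) + 442354) = 2297859/(3*(7755 - 7855 + 0)/20 + 442354) = 2297859/(3*(1/20)*(-100) + 442354) = 2297859/(-15 + 442354) = 2297859/442339 ≈ 5.1948)
z - 2968695 = 2297859/442339 - 2968695 = -1313167279746/442339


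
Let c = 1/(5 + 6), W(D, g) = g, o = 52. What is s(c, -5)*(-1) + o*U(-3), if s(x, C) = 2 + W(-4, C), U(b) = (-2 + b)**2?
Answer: 1303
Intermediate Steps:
c = 1/11 ≈ 0.090909
s(x, C) = 2 + C
s(c, -5)*(-1) + o*U(-3) = (2 - 5)*(-1) + 52*(-2 - 3)**2 = -3*(-1) + 52*(-5)**2 = 3 + 52*25 = 3 + 1300 = 1303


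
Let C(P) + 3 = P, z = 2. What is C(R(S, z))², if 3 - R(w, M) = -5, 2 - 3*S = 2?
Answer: 25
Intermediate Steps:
S = 0 (S = ⅔ - ⅓*2 = ⅔ - ⅔ = 0)
R(w, M) = 8 (R(w, M) = 3 - 1*(-5) = 3 + 5 = 8)
C(P) = -3 + P
C(R(S, z))² = (-3 + 8)² = 5² = 25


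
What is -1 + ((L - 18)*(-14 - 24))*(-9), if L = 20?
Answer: 683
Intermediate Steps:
-1 + ((L - 18)*(-14 - 24))*(-9) = -1 + ((20 - 18)*(-14 - 24))*(-9) = -1 + (2*(-38))*(-9) = -1 - 76*(-9) = -1 + 684 = 683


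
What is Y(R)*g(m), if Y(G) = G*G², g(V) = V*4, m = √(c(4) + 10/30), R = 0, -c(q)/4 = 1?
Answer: 0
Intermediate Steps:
c(q) = -4 (c(q) = -4*1 = -4)
m = I*√33/3 (m = √(-4 + 10/30) = √(-4 + 10*(1/30)) = √(-4 + ⅓) = √(-11/3) = I*√33/3 ≈ 1.9149*I)
g(V) = 4*V
Y(G) = G³
Y(R)*g(m) = 0³*(4*(I*√33/3)) = 0*(4*I*√33/3) = 0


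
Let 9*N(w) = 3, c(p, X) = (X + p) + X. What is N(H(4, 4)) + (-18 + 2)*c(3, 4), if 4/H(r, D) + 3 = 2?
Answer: -527/3 ≈ -175.67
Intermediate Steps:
H(r, D) = -4 (H(r, D) = 4/(-3 + 2) = 4/(-1) = 4*(-1) = -4)
c(p, X) = p + 2*X
N(w) = ⅓ (N(w) = (⅑)*3 = ⅓)
N(H(4, 4)) + (-18 + 2)*c(3, 4) = ⅓ + (-18 + 2)*(3 + 2*4) = ⅓ - 16*(3 + 8) = ⅓ - 16*11 = ⅓ - 176 = -527/3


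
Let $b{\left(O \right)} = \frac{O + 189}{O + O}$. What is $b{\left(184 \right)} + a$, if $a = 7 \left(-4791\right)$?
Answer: $- \frac{12341243}{368} \approx -33536.0$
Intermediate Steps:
$b{\left(O \right)} = \frac{189 + O}{2 O}$
$a = -33537$
$b{\left(184 \right)} + a = \frac{189 + 184}{2 \cdot 184} - 33537 = \frac{1}{2} \cdot \frac{1}{184} \cdot 373 - 33537 = \frac{373}{368} - 33537 = - \frac{12341243}{368}$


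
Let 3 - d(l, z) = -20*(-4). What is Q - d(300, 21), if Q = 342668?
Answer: 342745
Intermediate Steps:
d(l, z) = -77 (d(l, z) = 3 - (-20)*(-4) = 3 - 1*80 = 3 - 80 = -77)
Q - d(300, 21) = 342668 - 1*(-77) = 342668 + 77 = 342745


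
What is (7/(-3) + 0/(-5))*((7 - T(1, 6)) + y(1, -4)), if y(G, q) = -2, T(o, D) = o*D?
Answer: 7/3 ≈ 2.3333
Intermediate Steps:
T(o, D) = D*o
(7/(-3) + 0/(-5))*((7 - T(1, 6)) + y(1, -4)) = (7/(-3) + 0/(-5))*((7 - 6) - 2) = (7*(-1/3) + 0*(-1/5))*((7 - 1*6) - 2) = (-7/3 + 0)*((7 - 6) - 2) = -7*(1 - 2)/3 = -7/3*(-1) = 7/3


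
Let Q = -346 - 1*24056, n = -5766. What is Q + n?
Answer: -30168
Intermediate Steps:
Q = -24402 (Q = -346 - 24056 = -24402)
Q + n = -24402 - 5766 = -30168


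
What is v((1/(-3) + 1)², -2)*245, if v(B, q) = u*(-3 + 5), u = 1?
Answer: 490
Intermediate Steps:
v(B, q) = 2 (v(B, q) = 1*(-3 + 5) = 1*2 = 2)
v((1/(-3) + 1)², -2)*245 = 2*245 = 490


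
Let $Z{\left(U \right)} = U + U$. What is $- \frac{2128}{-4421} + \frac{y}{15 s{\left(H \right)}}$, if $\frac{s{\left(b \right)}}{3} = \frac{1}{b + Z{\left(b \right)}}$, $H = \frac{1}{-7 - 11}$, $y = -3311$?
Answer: $\frac{15212491}{1193670} \approx 12.744$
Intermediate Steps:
$H = - \frac{1}{18}$ ($H = \frac{1}{-18} = - \frac{1}{18} \approx -0.055556$)
$Z{\left(U \right)} = 2 U$
$s{\left(b \right)} = \frac{1}{b}$ ($s{\left(b \right)} = \frac{3}{b + 2 b} = \frac{3}{3 b} = 3 \frac{1}{3 b} = \frac{1}{b}$)
$- \frac{2128}{-4421} + \frac{y}{15 s{\left(H \right)}} = - \frac{2128}{-4421} - \frac{3311}{15 \frac{1}{- \frac{1}{18}}} = \left(-2128\right) \left(- \frac{1}{4421}\right) - \frac{3311}{15 \left(-18\right)} = \frac{2128}{4421} - \frac{3311}{-270} = \frac{2128}{4421} - - \frac{3311}{270} = \frac{2128}{4421} + \frac{3311}{270} = \frac{15212491}{1193670}$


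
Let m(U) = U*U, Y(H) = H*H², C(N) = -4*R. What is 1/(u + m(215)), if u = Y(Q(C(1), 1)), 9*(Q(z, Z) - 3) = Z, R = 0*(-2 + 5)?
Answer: 729/33719977 ≈ 2.1619e-5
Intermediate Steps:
R = 0 (R = 0*3 = 0)
C(N) = 0 (C(N) = -4*0 = 0)
Q(z, Z) = 3 + Z/9
Y(H) = H³
m(U) = U²
u = 21952/729 (u = (3 + (⅑)*1)³ = (3 + ⅑)³ = (28/9)³ = 21952/729 ≈ 30.112)
1/(u + m(215)) = 1/(21952/729 + 215²) = 1/(21952/729 + 46225) = 1/(33719977/729) = 729/33719977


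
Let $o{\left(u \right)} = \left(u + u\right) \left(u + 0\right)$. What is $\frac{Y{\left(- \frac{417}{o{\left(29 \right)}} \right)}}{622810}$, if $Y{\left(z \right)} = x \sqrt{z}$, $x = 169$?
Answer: $\frac{169 i \sqrt{834}}{36122980} \approx 0.00013511 i$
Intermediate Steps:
$o{\left(u \right)} = 2 u^{2}$ ($o{\left(u \right)} = 2 u u = 2 u^{2}$)
$Y{\left(z \right)} = 169 \sqrt{z}$
$\frac{Y{\left(- \frac{417}{o{\left(29 \right)}} \right)}}{622810} = \frac{169 \sqrt{- \frac{417}{2 \cdot 29^{2}}}}{622810} = 169 \sqrt{- \frac{417}{2 \cdot 841}} \cdot \frac{1}{622810} = 169 \sqrt{- \frac{417}{1682}} \cdot \frac{1}{622810} = 169 \frac{i \sqrt{834}}{58} \cdot \frac{1}{622810} = \frac{169 i \sqrt{834}}{58} \cdot \frac{1}{622810} = \frac{169 i \sqrt{834}}{36122980}$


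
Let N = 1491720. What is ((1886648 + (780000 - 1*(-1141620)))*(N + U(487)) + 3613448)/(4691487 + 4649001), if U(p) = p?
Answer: 1420681945231/2335122 ≈ 6.0840e+5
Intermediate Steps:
((1886648 + (780000 - 1*(-1141620)))*(N + U(487)) + 3613448)/(4691487 + 4649001) = ((1886648 + (780000 - 1*(-1141620)))*(1491720 + 487) + 3613448)/(4691487 + 4649001) = ((1886648 + (780000 + 1141620))*1492207 + 3613448)/9340488 = ((1886648 + 1921620)*1492207 + 3613448)*(1/9340488) = (3808268*1492207 + 3613448)*(1/9340488) = (5682724167476 + 3613448)*(1/9340488) = 5682727780924*(1/9340488) = 1420681945231/2335122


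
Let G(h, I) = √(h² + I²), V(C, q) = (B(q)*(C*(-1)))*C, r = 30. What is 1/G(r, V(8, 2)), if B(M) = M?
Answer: √4321/8642 ≈ 0.0076064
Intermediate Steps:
V(C, q) = -q*C² (V(C, q) = (q*(C*(-1)))*C = (q*(-C))*C = (-C*q)*C = -q*C²)
G(h, I) = √(I² + h²)
1/G(r, V(8, 2)) = 1/(√((-1*2*8²)² + 30²)) = 1/(√((-1*2*64)² + 900)) = 1/(√((-128)² + 900)) = 1/(√(16384 + 900)) = 1/(√17284) = 1/(2*√4321) = √4321/8642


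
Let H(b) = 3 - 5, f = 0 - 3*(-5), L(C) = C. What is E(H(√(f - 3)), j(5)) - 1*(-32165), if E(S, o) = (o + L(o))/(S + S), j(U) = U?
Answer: 64325/2 ≈ 32163.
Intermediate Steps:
f = 15 (f = 0 - 1*(-15) = 0 + 15 = 15)
H(b) = -2
E(S, o) = o/S (E(S, o) = (o + o)/(S + S) = (2*o)/((2*S)) = (2*o)*(1/(2*S)) = o/S)
E(H(√(f - 3)), j(5)) - 1*(-32165) = 5/(-2) - 1*(-32165) = 5*(-½) + 32165 = -5/2 + 32165 = 64325/2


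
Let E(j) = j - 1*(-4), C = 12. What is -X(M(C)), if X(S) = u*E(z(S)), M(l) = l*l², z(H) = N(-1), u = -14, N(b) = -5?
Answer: -14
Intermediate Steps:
z(H) = -5
E(j) = 4 + j (E(j) = j + 4 = 4 + j)
M(l) = l³
X(S) = 14 (X(S) = -14*(4 - 5) = -14*(-1) = 14)
-X(M(C)) = -1*14 = -14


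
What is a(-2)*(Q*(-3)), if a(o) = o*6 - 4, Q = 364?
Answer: 17472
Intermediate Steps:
a(o) = -4 + 6*o (a(o) = 6*o - 4 = -4 + 6*o)
a(-2)*(Q*(-3)) = (-4 + 6*(-2))*(364*(-3)) = (-4 - 12)*(-1092) = -16*(-1092) = 17472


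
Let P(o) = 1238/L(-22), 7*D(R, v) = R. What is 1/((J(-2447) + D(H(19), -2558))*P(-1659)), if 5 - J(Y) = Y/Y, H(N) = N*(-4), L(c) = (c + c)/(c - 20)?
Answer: -11/89136 ≈ -0.00012341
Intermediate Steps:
L(c) = 2*c/(-20 + c) (L(c) = (2*c)/(-20 + c) = 2*c/(-20 + c))
H(N) = -4*N
D(R, v) = R/7
J(Y) = 4 (J(Y) = 5 - Y/Y = 5 - 1*1 = 5 - 1 = 4)
P(o) = 12999/11 (P(o) = 1238/((2*(-22)/(-20 - 22))) = 1238/((2*(-22)/(-42))) = 1238/((2*(-22)*(-1/42))) = 1238/(22/21) = 1238*(21/22) = 12999/11)
1/((J(-2447) + D(H(19), -2558))*P(-1659)) = 1/((4 + (-4*19)/7)*(12999/11)) = (11/12999)/(4 + (⅐)*(-76)) = (11/12999)/(4 - 76/7) = (11/12999)/(-48/7) = -7/48*11/12999 = -11/89136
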